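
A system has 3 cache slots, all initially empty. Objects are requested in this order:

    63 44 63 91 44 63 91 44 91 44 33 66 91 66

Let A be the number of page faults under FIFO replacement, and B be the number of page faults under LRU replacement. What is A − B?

-1

Under FIFO: F F . F . . . . . . F F . . → 5 faults.
Under LRU: F F . F . . . . . . F F F . → 6 faults.
A − B = 5 − 6 = -1.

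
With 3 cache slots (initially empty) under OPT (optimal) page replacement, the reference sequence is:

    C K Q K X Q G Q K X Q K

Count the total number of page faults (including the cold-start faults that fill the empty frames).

6

C -> fault, frames (C)
K -> fault, frames (C K)
Q -> fault, frames (C K Q)
K -> hit
X -> fault, evict C, frames (K Q X)
Q -> hit
G -> fault, evict X, frames (K Q G)
Q -> hit
K -> hit
X -> fault, evict G, frames (K Q X)
Q -> hit
K -> hit
Page faults: 6.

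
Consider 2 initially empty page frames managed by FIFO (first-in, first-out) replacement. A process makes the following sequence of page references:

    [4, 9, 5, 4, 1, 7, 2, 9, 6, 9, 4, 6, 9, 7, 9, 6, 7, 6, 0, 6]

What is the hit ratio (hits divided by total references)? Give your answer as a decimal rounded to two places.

0.30

4 → miss, frames {4}
9 → miss, frames {4,9}
5 → miss, evict 4, frames {9,5}
4 → miss, evict 9, frames {5,4}
1 → miss, evict 5, frames {4,1}
7 → miss, evict 4, frames {1,7}
2 → miss, evict 1, frames {7,2}
9 → miss, evict 7, frames {2,9}
6 → miss, evict 2, frames {9,6}
9 → hit
4 → miss, evict 9, frames {6,4}
6 → hit
9 → miss, evict 6, frames {4,9}
7 → miss, evict 4, frames {9,7}
9 → hit
6 → miss, evict 9, frames {7,6}
7 → hit
6 → hit
0 → miss, evict 7, frames {6,0}
6 → hit
Hits: 6 of 20 references → 6/20 = 0.3000.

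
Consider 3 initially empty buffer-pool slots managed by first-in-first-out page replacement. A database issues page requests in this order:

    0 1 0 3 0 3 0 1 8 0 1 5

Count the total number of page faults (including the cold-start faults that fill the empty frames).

7

0: fault, frames (0)
1: fault, frames (0 1)
0: hit
3: fault, frames (0 1 3)
0: hit
3: hit
0: hit
1: hit
8: fault, evict 0, frames (1 3 8)
0: fault, evict 1, frames (3 8 0)
1: fault, evict 3, frames (8 0 1)
5: fault, evict 8, frames (0 1 5)
Page faults: 7.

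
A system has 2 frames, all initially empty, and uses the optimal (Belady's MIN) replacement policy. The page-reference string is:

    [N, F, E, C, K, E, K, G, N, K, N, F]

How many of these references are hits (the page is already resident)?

N: miss, frames (N)
F: miss, frames (N F)
E: miss, evict F, frames (N E)
C: miss, evict N, frames (E C)
K: miss, evict C, frames (E K)
E: hit
K: hit
G: miss, evict E, frames (K G)
N: miss, evict G, frames (K N)
K: hit
N: hit
F: miss, evict N, frames (K F)
Hits: 4.

4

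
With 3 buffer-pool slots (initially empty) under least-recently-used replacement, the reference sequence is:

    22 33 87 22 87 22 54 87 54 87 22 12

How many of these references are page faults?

5

22: fault, frames {22}
33: fault, frames {22,33}
87: fault, frames {22,33,87}
22: hit
87: hit
22: hit
54: fault, evict 33, frames {87,22,54}
87: hit
54: hit
87: hit
22: hit
12: fault, evict 54, frames {87,22,12}
Page faults: 5.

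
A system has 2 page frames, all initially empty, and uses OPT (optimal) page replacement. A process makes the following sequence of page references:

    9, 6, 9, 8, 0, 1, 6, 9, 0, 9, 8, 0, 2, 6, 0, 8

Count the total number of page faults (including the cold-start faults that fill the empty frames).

9 -> fault, frames [9]
6 -> fault, frames [9, 6]
9 -> hit
8 -> fault, evict 9, frames [6, 8]
0 -> fault, evict 8, frames [6, 0]
1 -> fault, evict 0, frames [6, 1]
6 -> hit
9 -> fault, evict 1, frames [6, 9]
0 -> fault, evict 6, frames [9, 0]
9 -> hit
8 -> fault, evict 9, frames [0, 8]
0 -> hit
2 -> fault, evict 8, frames [0, 2]
6 -> fault, evict 2, frames [0, 6]
0 -> hit
8 -> fault, evict 6, frames [0, 8]
Page faults: 11.

11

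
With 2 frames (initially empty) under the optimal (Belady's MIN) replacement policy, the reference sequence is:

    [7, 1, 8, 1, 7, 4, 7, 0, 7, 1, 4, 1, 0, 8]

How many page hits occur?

4

7: miss, frames {7}
1: miss, frames {7,1}
8: miss, evict 7, frames {1,8}
1: hit
7: miss, evict 8, frames {1,7}
4: miss, evict 1, frames {7,4}
7: hit
0: miss, evict 4, frames {7,0}
7: hit
1: miss, evict 7, frames {0,1}
4: miss, evict 0, frames {1,4}
1: hit
0: miss, evict 4, frames {1,0}
8: miss, evict 0, frames {1,8}
Hits: 4.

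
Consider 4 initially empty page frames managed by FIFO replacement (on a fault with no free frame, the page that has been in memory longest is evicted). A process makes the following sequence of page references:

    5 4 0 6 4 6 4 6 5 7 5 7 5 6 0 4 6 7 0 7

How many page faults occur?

8

5 -> miss, frames (5)
4 -> miss, frames (5 4)
0 -> miss, frames (5 4 0)
6 -> miss, frames (5 4 0 6)
4 -> hit
6 -> hit
4 -> hit
6 -> hit
5 -> hit
7 -> miss, evict 5, frames (4 0 6 7)
5 -> miss, evict 4, frames (0 6 7 5)
7 -> hit
5 -> hit
6 -> hit
0 -> hit
4 -> miss, evict 0, frames (6 7 5 4)
6 -> hit
7 -> hit
0 -> miss, evict 6, frames (7 5 4 0)
7 -> hit
Page faults: 8.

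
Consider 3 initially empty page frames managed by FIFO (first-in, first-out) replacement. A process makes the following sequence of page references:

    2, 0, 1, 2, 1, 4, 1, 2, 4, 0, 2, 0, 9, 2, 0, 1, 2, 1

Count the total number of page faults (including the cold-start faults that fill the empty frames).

9

2 -> fault, frames [2]
0 -> fault, frames [2, 0]
1 -> fault, frames [2, 0, 1]
2 -> hit
1 -> hit
4 -> fault, evict 2, frames [0, 1, 4]
1 -> hit
2 -> fault, evict 0, frames [1, 4, 2]
4 -> hit
0 -> fault, evict 1, frames [4, 2, 0]
2 -> hit
0 -> hit
9 -> fault, evict 4, frames [2, 0, 9]
2 -> hit
0 -> hit
1 -> fault, evict 2, frames [0, 9, 1]
2 -> fault, evict 0, frames [9, 1, 2]
1 -> hit
Page faults: 9.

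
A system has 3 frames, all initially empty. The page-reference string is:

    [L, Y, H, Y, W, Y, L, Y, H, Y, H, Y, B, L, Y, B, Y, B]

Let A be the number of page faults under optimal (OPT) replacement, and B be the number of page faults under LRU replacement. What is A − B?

-2

Under OPT: F F F . F . . . F . . . F . . . . . → 6 faults.
Under LRU: F F F . F . F . F . . . F F . . . . → 8 faults.
A − B = 6 − 8 = -2.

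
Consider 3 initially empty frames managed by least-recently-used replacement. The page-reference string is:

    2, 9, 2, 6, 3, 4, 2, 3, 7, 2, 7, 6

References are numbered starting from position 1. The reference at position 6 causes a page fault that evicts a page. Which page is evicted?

2

pos 1: 2 → fault, frames [2]
pos 2: 9 → fault, frames [2, 9]
pos 3: 2 → hit
pos 4: 6 → fault, frames [9, 2, 6]
pos 5: 3 → fault, evict 9, frames [2, 6, 3]
pos 6: 4 → fault, evict 2, frames [6, 3, 4]
At position 6, page 2 is evicted.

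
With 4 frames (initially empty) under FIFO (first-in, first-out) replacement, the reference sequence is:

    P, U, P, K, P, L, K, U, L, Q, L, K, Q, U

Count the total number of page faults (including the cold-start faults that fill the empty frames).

P → fault, frames (P)
U → fault, frames (P U)
P → hit
K → fault, frames (P U K)
P → hit
L → fault, frames (P U K L)
K → hit
U → hit
L → hit
Q → fault, evict P, frames (U K L Q)
L → hit
K → hit
Q → hit
U → hit
Page faults: 5.

5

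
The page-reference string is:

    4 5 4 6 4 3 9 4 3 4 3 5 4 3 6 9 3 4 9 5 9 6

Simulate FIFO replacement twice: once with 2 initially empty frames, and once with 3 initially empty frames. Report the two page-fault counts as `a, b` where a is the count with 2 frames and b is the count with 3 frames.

2 frames: F F . F F F F F F . . F F F F F F F F F . F → 18 faults.
3 frames: F F . F . F F F . . . F . F F F . F . F . F → 13 faults.
13 < 18: adding a frame reduced faults, as is typical.

18, 13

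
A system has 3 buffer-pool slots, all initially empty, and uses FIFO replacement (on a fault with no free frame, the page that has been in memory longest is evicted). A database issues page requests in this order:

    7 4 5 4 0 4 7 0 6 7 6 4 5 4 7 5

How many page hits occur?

7: fault, frames {7}
4: fault, frames {7,4}
5: fault, frames {7,4,5}
4: hit
0: fault, evict 7, frames {4,5,0}
4: hit
7: fault, evict 4, frames {5,0,7}
0: hit
6: fault, evict 5, frames {0,7,6}
7: hit
6: hit
4: fault, evict 0, frames {7,6,4}
5: fault, evict 7, frames {6,4,5}
4: hit
7: fault, evict 6, frames {4,5,7}
5: hit
Hits: 7.

7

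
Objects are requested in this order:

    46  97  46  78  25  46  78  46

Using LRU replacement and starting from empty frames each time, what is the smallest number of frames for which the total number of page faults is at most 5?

3

f=1: 8 faults
f=2: 6 faults
f=3: 4 faults
f=4: 4 faults
Smallest f with faults ≤ 5 is 3.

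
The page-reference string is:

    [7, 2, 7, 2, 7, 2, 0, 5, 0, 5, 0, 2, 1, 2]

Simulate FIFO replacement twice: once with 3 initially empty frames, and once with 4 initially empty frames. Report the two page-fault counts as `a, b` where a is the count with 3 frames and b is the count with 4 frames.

6, 5

3 frames: F F . . . . F F . . . . F F → 6 faults.
4 frames: F F . . . . F F . . . . F . → 5 faults.
5 < 6: adding a frame reduced faults, as is typical.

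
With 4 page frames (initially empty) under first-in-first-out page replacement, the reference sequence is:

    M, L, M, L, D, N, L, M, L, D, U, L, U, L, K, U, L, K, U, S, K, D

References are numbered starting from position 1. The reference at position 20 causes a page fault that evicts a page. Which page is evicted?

pos 1: M -> miss, frames [M]
pos 2: L -> miss, frames [M, L]
pos 3: M -> hit
pos 4: L -> hit
pos 5: D -> miss, frames [M, L, D]
pos 6: N -> miss, frames [M, L, D, N]
pos 7: L -> hit
pos 8: M -> hit
pos 9: L -> hit
pos 10: D -> hit
pos 11: U -> miss, evict M, frames [L, D, N, U]
pos 12: L -> hit
pos 13: U -> hit
pos 14: L -> hit
pos 15: K -> miss, evict L, frames [D, N, U, K]
pos 16: U -> hit
pos 17: L -> miss, evict D, frames [N, U, K, L]
pos 18: K -> hit
pos 19: U -> hit
pos 20: S -> miss, evict N, frames [U, K, L, S]
At position 20, page N is evicted.

N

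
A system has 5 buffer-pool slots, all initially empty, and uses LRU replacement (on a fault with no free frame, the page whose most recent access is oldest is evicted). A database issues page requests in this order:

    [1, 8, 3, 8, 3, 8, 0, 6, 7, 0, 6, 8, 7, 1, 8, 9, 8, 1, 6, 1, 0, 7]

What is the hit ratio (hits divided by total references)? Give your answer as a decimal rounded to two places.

1: fault, frames [1]
8: fault, frames [1, 8]
3: fault, frames [1, 8, 3]
8: hit
3: hit
8: hit
0: fault, frames [1, 3, 8, 0]
6: fault, frames [1, 3, 8, 0, 6]
7: fault, evict 1, frames [3, 8, 0, 6, 7]
0: hit
6: hit
8: hit
7: hit
1: fault, evict 3, frames [0, 6, 8, 7, 1]
8: hit
9: fault, evict 0, frames [6, 7, 1, 8, 9]
8: hit
1: hit
6: hit
1: hit
0: fault, evict 7, frames [9, 8, 6, 1, 0]
7: fault, evict 9, frames [8, 6, 1, 0, 7]
Hits: 12 of 22 references → 12/22 = 0.5455.

0.55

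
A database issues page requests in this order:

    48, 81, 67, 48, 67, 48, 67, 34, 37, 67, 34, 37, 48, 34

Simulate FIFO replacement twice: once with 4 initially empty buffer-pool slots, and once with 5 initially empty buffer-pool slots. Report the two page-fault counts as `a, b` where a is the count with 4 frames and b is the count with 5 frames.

6, 5

4 frames: F F F . . . . F F . . . F . → 6 faults.
5 frames: F F F . . . . F F . . . . . → 5 faults.
5 < 6: adding a frame reduced faults, as is typical.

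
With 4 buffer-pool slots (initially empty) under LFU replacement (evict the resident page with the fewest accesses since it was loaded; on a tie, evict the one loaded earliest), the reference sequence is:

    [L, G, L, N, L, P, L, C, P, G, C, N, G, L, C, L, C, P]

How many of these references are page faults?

L: miss, frames {L}
G: miss, frames {L,G}
L: hit
N: miss, frames {L,G,N}
L: hit
P: miss, frames {L,G,N,P}
L: hit
C: miss, evict G, frames {L,N,P,C}
P: hit
G: miss, evict N, frames {L,P,C,G}
C: hit
N: miss, evict G, frames {L,P,C,N}
G: miss, evict N, frames {L,P,C,G}
L: hit
C: hit
L: hit
C: hit
P: hit
Page faults: 8.

8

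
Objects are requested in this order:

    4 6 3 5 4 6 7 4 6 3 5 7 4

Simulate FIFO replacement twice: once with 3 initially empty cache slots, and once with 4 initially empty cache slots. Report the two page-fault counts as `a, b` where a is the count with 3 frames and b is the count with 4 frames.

3 frames: F F F F F F F . . F F . F → 10 faults.
4 frames: F F F F . . F F F F F F F → 11 faults.
11 > 10: adding a frame increased faults — Belady's anomaly.

10, 11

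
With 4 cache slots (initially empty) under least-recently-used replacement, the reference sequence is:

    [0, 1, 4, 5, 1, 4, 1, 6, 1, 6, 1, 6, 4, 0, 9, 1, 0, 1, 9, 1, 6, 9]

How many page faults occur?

9

0 → fault, frames {0}
1 → fault, frames {0,1}
4 → fault, frames {0,1,4}
5 → fault, frames {0,1,4,5}
1 → hit
4 → hit
1 → hit
6 → fault, evict 0, frames {5,4,1,6}
1 → hit
6 → hit
1 → hit
6 → hit
4 → hit
0 → fault, evict 5, frames {1,6,4,0}
9 → fault, evict 1, frames {6,4,0,9}
1 → fault, evict 6, frames {4,0,9,1}
0 → hit
1 → hit
9 → hit
1 → hit
6 → fault, evict 4, frames {0,9,1,6}
9 → hit
Page faults: 9.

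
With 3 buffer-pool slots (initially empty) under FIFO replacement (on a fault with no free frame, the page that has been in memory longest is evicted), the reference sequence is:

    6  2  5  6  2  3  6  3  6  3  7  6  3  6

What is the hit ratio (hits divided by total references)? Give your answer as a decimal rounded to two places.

6 -> miss, frames [6]
2 -> miss, frames [6, 2]
5 -> miss, frames [6, 2, 5]
6 -> hit
2 -> hit
3 -> miss, evict 6, frames [2, 5, 3]
6 -> miss, evict 2, frames [5, 3, 6]
3 -> hit
6 -> hit
3 -> hit
7 -> miss, evict 5, frames [3, 6, 7]
6 -> hit
3 -> hit
6 -> hit
Hits: 8 of 14 references → 8/14 = 0.5714.

0.57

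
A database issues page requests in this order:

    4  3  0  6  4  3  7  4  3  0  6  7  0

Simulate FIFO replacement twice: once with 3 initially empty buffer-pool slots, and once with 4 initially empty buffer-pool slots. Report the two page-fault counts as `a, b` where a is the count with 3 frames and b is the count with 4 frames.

3 frames: F F F F F F F . . F F . . → 9 faults.
4 frames: F F F F . . F F F F F F . → 10 faults.
10 > 9: adding a frame increased faults — Belady's anomaly.

9, 10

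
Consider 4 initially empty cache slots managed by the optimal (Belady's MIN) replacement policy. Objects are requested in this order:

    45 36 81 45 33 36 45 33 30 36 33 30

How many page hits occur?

45 -> fault, frames {45}
36 -> fault, frames {45,36}
81 -> fault, frames {45,36,81}
45 -> hit
33 -> fault, frames {45,36,81,33}
36 -> hit
45 -> hit
33 -> hit
30 -> fault, evict 81, frames {45,36,33,30}
36 -> hit
33 -> hit
30 -> hit
Hits: 7.

7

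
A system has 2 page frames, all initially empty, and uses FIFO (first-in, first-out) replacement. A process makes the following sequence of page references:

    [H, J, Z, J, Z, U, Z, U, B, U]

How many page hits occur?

H -> fault, frames [H]
J -> fault, frames [H, J]
Z -> fault, evict H, frames [J, Z]
J -> hit
Z -> hit
U -> fault, evict J, frames [Z, U]
Z -> hit
U -> hit
B -> fault, evict Z, frames [U, B]
U -> hit
Hits: 5.

5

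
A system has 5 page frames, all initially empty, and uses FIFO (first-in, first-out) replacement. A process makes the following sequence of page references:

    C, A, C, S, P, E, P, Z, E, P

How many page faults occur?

C: miss, frames {C}
A: miss, frames {C,A}
C: hit
S: miss, frames {C,A,S}
P: miss, frames {C,A,S,P}
E: miss, frames {C,A,S,P,E}
P: hit
Z: miss, evict C, frames {A,S,P,E,Z}
E: hit
P: hit
Page faults: 6.

6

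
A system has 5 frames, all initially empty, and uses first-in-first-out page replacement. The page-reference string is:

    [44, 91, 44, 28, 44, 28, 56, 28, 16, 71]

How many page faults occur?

44 → miss, frames (44)
91 → miss, frames (44 91)
44 → hit
28 → miss, frames (44 91 28)
44 → hit
28 → hit
56 → miss, frames (44 91 28 56)
28 → hit
16 → miss, frames (44 91 28 56 16)
71 → miss, evict 44, frames (91 28 56 16 71)
Page faults: 6.

6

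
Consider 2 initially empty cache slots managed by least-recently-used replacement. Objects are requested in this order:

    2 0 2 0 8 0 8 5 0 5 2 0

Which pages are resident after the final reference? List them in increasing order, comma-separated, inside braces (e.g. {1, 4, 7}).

{0, 2}

2 → fault, frames (2)
0 → fault, frames (2 0)
2 → hit
0 → hit
8 → fault, evict 2, frames (0 8)
0 → hit
8 → hit
5 → fault, evict 0, frames (8 5)
0 → fault, evict 8, frames (5 0)
5 → hit
2 → fault, evict 0, frames (5 2)
0 → fault, evict 5, frames (2 0)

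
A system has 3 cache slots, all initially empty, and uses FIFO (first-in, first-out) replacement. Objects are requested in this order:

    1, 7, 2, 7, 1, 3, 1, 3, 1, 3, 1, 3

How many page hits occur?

7

1 -> fault, frames (1)
7 -> fault, frames (1 7)
2 -> fault, frames (1 7 2)
7 -> hit
1 -> hit
3 -> fault, evict 1, frames (7 2 3)
1 -> fault, evict 7, frames (2 3 1)
3 -> hit
1 -> hit
3 -> hit
1 -> hit
3 -> hit
Hits: 7.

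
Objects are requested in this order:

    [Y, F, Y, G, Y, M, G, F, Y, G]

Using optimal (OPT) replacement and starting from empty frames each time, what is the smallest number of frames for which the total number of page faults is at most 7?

2

f=1: 10 faults
f=2: 6 faults
f=3: 5 faults
f=4: 4 faults
Smallest f with faults ≤ 7 is 2.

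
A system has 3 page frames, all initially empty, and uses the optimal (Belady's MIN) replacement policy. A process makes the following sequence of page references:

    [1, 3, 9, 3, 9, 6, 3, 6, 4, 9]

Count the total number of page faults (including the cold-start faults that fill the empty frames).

1 → miss, frames (1)
3 → miss, frames (1 3)
9 → miss, frames (1 3 9)
3 → hit
9 → hit
6 → miss, evict 1, frames (3 9 6)
3 → hit
6 → hit
4 → miss, evict 6, frames (3 9 4)
9 → hit
Page faults: 5.

5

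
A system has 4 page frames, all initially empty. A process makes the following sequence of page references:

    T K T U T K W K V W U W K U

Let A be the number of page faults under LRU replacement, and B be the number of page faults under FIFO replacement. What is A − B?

Under LRU: F F . F . . F . F . F . . . → 6 faults.
Under FIFO: F F . F . . F . F . . . . . → 5 faults.
A − B = 6 − 5 = 1.

1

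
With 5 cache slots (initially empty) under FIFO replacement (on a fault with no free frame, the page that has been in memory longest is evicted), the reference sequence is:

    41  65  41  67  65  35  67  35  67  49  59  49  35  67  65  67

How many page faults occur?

41: fault, frames [41]
65: fault, frames [41, 65]
41: hit
67: fault, frames [41, 65, 67]
65: hit
35: fault, frames [41, 65, 67, 35]
67: hit
35: hit
67: hit
49: fault, frames [41, 65, 67, 35, 49]
59: fault, evict 41, frames [65, 67, 35, 49, 59]
49: hit
35: hit
67: hit
65: hit
67: hit
Page faults: 6.

6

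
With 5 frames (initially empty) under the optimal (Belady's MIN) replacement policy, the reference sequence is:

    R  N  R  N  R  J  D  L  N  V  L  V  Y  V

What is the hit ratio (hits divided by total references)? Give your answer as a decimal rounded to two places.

R: miss, frames (R)
N: miss, frames (R N)
R: hit
N: hit
R: hit
J: miss, frames (R N J)
D: miss, frames (R N J D)
L: miss, frames (R N J D L)
N: hit
V: miss, evict D, frames (R N J L V)
L: hit
V: hit
Y: miss, evict L, frames (R N J V Y)
V: hit
Hits: 7 of 14 references → 7/14 = 0.5000.

0.50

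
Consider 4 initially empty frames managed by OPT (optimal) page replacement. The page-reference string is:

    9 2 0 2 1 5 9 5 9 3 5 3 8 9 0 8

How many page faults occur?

9: fault, frames [9]
2: fault, frames [9, 2]
0: fault, frames [9, 2, 0]
2: hit
1: fault, frames [9, 2, 0, 1]
5: fault, evict 1, frames [9, 2, 0, 5]
9: hit
5: hit
9: hit
3: fault, evict 2, frames [9, 0, 5, 3]
5: hit
3: hit
8: fault, evict 3, frames [9, 0, 5, 8]
9: hit
0: hit
8: hit
Page faults: 7.

7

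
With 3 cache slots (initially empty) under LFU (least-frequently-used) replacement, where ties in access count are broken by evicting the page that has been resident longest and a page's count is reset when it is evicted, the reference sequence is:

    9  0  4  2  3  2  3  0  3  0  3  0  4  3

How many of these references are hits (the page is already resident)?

7

9 → fault, frames [9]
0 → fault, frames [9, 0]
4 → fault, frames [9, 0, 4]
2 → fault, evict 9, frames [0, 4, 2]
3 → fault, evict 0, frames [4, 2, 3]
2 → hit
3 → hit
0 → fault, evict 4, frames [2, 3, 0]
3 → hit
0 → hit
3 → hit
0 → hit
4 → fault, evict 2, frames [3, 0, 4]
3 → hit
Hits: 7.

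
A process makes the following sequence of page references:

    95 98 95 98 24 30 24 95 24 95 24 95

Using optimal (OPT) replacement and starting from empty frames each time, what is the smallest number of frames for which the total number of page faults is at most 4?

f=1: 12 faults
f=2: 5 faults
f=3: 4 faults
f=4: 4 faults
Smallest f with faults ≤ 4 is 3.

3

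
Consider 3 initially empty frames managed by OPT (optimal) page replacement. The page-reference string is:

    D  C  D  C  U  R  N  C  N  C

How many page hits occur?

D: miss, frames (D)
C: miss, frames (D C)
D: hit
C: hit
U: miss, frames (D C U)
R: miss, evict U, frames (D C R)
N: miss, evict R, frames (D C N)
C: hit
N: hit
C: hit
Hits: 5.

5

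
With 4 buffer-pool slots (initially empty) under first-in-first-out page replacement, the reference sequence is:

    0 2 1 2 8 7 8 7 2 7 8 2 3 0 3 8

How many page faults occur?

7

0 → fault, frames [0]
2 → fault, frames [0, 2]
1 → fault, frames [0, 2, 1]
2 → hit
8 → fault, frames [0, 2, 1, 8]
7 → fault, evict 0, frames [2, 1, 8, 7]
8 → hit
7 → hit
2 → hit
7 → hit
8 → hit
2 → hit
3 → fault, evict 2, frames [1, 8, 7, 3]
0 → fault, evict 1, frames [8, 7, 3, 0]
3 → hit
8 → hit
Page faults: 7.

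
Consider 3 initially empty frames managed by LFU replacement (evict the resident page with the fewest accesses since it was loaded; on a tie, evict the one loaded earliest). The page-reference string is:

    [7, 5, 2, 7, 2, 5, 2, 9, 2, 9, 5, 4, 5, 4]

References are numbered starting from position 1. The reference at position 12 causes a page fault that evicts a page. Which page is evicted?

pos 1: 7 -> miss, frames (7)
pos 2: 5 -> miss, frames (7 5)
pos 3: 2 -> miss, frames (7 5 2)
pos 4: 7 -> hit
pos 5: 2 -> hit
pos 6: 5 -> hit
pos 7: 2 -> hit
pos 8: 9 -> miss, evict 7, frames (5 2 9)
pos 9: 2 -> hit
pos 10: 9 -> hit
pos 11: 5 -> hit
pos 12: 4 -> miss, evict 9, frames (5 2 4)
At position 12, page 9 is evicted.

9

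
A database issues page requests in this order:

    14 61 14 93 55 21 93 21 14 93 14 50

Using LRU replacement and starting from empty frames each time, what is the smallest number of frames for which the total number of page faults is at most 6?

f=1: 12 faults
f=2: 9 faults
f=3: 7 faults
f=4: 6 faults
f=5: 6 faults
f=6: 6 faults
Smallest f with faults ≤ 6 is 4.

4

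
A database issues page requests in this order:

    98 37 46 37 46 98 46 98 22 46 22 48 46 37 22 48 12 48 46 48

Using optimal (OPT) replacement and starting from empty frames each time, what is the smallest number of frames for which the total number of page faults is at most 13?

2

f=1: 20 faults
f=2: 10 faults
f=3: 7 faults
f=4: 6 faults
f=5: 6 faults
f=6: 6 faults
Smallest f with faults ≤ 13 is 2.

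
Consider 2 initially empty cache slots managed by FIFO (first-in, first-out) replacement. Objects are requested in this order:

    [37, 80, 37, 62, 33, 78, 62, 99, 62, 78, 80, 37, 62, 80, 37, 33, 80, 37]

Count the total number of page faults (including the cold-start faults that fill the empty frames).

37 → fault, frames {37}
80 → fault, frames {37,80}
37 → hit
62 → fault, evict 37, frames {80,62}
33 → fault, evict 80, frames {62,33}
78 → fault, evict 62, frames {33,78}
62 → fault, evict 33, frames {78,62}
99 → fault, evict 78, frames {62,99}
62 → hit
78 → fault, evict 62, frames {99,78}
80 → fault, evict 99, frames {78,80}
37 → fault, evict 78, frames {80,37}
62 → fault, evict 80, frames {37,62}
80 → fault, evict 37, frames {62,80}
37 → fault, evict 62, frames {80,37}
33 → fault, evict 80, frames {37,33}
80 → fault, evict 37, frames {33,80}
37 → fault, evict 33, frames {80,37}
Page faults: 16.

16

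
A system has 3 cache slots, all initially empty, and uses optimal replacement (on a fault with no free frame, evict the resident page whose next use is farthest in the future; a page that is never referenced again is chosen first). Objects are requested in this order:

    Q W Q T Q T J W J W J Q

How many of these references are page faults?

4

Q -> fault, frames {Q}
W -> fault, frames {Q,W}
Q -> hit
T -> fault, frames {Q,W,T}
Q -> hit
T -> hit
J -> fault, evict T, frames {Q,W,J}
W -> hit
J -> hit
W -> hit
J -> hit
Q -> hit
Page faults: 4.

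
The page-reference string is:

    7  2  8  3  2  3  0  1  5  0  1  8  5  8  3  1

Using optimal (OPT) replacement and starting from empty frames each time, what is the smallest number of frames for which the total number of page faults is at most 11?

2

f=1: 16 faults
f=2: 11 faults
f=3: 9 faults
f=4: 8 faults
f=5: 7 faults
f=6: 7 faults
f=7: 7 faults
Smallest f with faults ≤ 11 is 2.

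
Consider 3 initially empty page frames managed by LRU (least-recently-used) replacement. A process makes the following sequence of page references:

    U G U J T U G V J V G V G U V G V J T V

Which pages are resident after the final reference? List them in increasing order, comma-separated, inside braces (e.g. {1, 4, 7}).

U: fault, frames [U]
G: fault, frames [U, G]
U: hit
J: fault, frames [G, U, J]
T: fault, evict G, frames [U, J, T]
U: hit
G: fault, evict J, frames [T, U, G]
V: fault, evict T, frames [U, G, V]
J: fault, evict U, frames [G, V, J]
V: hit
G: hit
V: hit
G: hit
U: fault, evict J, frames [V, G, U]
V: hit
G: hit
V: hit
J: fault, evict U, frames [G, V, J]
T: fault, evict G, frames [V, J, T]
V: hit

{J, T, V}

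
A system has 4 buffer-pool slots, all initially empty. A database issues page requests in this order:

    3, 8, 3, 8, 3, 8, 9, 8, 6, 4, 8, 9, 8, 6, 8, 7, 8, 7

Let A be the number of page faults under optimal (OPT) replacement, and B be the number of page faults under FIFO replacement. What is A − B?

Under OPT: F F . . . . F . F F . . . . . F . . → 6 faults.
Under FIFO: F F . . . . F . F F . . . . . F F . → 7 faults.
A − B = 6 − 7 = -1.

-1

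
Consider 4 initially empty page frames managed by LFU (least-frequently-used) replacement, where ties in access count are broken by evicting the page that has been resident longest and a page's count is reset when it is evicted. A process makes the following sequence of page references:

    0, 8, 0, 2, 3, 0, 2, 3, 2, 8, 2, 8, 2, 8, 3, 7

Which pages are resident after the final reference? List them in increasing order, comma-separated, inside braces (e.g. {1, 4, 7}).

{2, 3, 7, 8}

0 -> fault, frames [0]
8 -> fault, frames [0, 8]
0 -> hit
2 -> fault, frames [0, 8, 2]
3 -> fault, frames [0, 8, 2, 3]
0 -> hit
2 -> hit
3 -> hit
2 -> hit
8 -> hit
2 -> hit
8 -> hit
2 -> hit
8 -> hit
3 -> hit
7 -> fault, evict 0, frames [8, 2, 3, 7]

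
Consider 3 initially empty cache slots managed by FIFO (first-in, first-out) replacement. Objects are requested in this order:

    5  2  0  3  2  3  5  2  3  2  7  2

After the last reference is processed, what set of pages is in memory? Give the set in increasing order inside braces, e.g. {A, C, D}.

5 → fault, frames [5]
2 → fault, frames [5, 2]
0 → fault, frames [5, 2, 0]
3 → fault, evict 5, frames [2, 0, 3]
2 → hit
3 → hit
5 → fault, evict 2, frames [0, 3, 5]
2 → fault, evict 0, frames [3, 5, 2]
3 → hit
2 → hit
7 → fault, evict 3, frames [5, 2, 7]
2 → hit

{2, 5, 7}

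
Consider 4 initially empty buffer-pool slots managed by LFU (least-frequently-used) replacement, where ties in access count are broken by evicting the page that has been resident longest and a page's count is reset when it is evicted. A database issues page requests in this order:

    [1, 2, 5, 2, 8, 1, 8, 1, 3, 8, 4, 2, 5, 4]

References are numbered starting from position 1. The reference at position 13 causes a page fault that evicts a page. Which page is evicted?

pos 1: 1 → miss, frames [1]
pos 2: 2 → miss, frames [1, 2]
pos 3: 5 → miss, frames [1, 2, 5]
pos 4: 2 → hit
pos 5: 8 → miss, frames [1, 2, 5, 8]
pos 6: 1 → hit
pos 7: 8 → hit
pos 8: 1 → hit
pos 9: 3 → miss, evict 5, frames [1, 2, 8, 3]
pos 10: 8 → hit
pos 11: 4 → miss, evict 3, frames [1, 2, 8, 4]
pos 12: 2 → hit
pos 13: 5 → miss, evict 4, frames [1, 2, 8, 5]
At position 13, page 4 is evicted.

4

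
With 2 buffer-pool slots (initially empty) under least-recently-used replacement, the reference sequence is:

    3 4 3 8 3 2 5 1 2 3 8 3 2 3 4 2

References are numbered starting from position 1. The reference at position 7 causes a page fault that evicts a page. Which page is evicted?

pos 1: 3 → miss, frames (3)
pos 2: 4 → miss, frames (3 4)
pos 3: 3 → hit
pos 4: 8 → miss, evict 4, frames (3 8)
pos 5: 3 → hit
pos 6: 2 → miss, evict 8, frames (3 2)
pos 7: 5 → miss, evict 3, frames (2 5)
At position 7, page 3 is evicted.

3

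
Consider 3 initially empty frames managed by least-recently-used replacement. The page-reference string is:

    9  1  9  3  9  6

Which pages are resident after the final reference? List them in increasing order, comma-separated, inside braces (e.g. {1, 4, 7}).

9 -> fault, frames (9)
1 -> fault, frames (9 1)
9 -> hit
3 -> fault, frames (1 9 3)
9 -> hit
6 -> fault, evict 1, frames (3 9 6)

{3, 6, 9}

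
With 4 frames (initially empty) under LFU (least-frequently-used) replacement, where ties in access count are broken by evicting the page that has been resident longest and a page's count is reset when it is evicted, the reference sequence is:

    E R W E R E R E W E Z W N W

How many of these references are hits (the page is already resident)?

E -> miss, frames (E)
R -> miss, frames (E R)
W -> miss, frames (E R W)
E -> hit
R -> hit
E -> hit
R -> hit
E -> hit
W -> hit
E -> hit
Z -> miss, frames (E R W Z)
W -> hit
N -> miss, evict Z, frames (E R W N)
W -> hit
Hits: 9.

9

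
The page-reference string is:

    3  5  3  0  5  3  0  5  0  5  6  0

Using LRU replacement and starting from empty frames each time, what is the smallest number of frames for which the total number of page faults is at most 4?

3

f=1: 12 faults
f=2: 9 faults
f=3: 4 faults
f=4: 4 faults
Smallest f with faults ≤ 4 is 3.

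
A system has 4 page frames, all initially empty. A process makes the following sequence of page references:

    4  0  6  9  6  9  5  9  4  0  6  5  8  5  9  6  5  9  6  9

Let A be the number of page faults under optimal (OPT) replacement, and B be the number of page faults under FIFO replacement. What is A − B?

-4

Under OPT: F F F F . . F . . . F . F . . . . . . . → 7 faults.
Under FIFO: F F F F . . F . F F F . F F F . . . . . → 11 faults.
A − B = 7 − 11 = -4.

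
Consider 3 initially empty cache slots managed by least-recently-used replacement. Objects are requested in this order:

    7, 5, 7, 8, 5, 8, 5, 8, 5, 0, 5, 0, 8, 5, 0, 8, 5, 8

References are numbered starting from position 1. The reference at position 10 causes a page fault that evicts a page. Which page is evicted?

7

pos 1: 7 → fault, frames (7)
pos 2: 5 → fault, frames (7 5)
pos 3: 7 → hit
pos 4: 8 → fault, frames (5 7 8)
pos 5: 5 → hit
pos 6: 8 → hit
pos 7: 5 → hit
pos 8: 8 → hit
pos 9: 5 → hit
pos 10: 0 → fault, evict 7, frames (8 5 0)
At position 10, page 7 is evicted.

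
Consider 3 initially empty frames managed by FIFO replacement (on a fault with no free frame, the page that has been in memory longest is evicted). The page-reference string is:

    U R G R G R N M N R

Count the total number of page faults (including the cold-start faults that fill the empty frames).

6

U: miss, frames [U]
R: miss, frames [U, R]
G: miss, frames [U, R, G]
R: hit
G: hit
R: hit
N: miss, evict U, frames [R, G, N]
M: miss, evict R, frames [G, N, M]
N: hit
R: miss, evict G, frames [N, M, R]
Page faults: 6.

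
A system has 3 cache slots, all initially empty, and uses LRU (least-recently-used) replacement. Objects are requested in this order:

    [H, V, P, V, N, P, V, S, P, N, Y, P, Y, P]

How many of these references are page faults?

7

H -> miss, frames {H}
V -> miss, frames {H,V}
P -> miss, frames {H,V,P}
V -> hit
N -> miss, evict H, frames {P,V,N}
P -> hit
V -> hit
S -> miss, evict N, frames {P,V,S}
P -> hit
N -> miss, evict V, frames {S,P,N}
Y -> miss, evict S, frames {P,N,Y}
P -> hit
Y -> hit
P -> hit
Page faults: 7.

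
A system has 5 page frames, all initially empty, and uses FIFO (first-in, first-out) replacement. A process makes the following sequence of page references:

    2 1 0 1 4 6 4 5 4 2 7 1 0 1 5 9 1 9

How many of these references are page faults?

11

2 → fault, frames [2]
1 → fault, frames [2, 1]
0 → fault, frames [2, 1, 0]
1 → hit
4 → fault, frames [2, 1, 0, 4]
6 → fault, frames [2, 1, 0, 4, 6]
4 → hit
5 → fault, evict 2, frames [1, 0, 4, 6, 5]
4 → hit
2 → fault, evict 1, frames [0, 4, 6, 5, 2]
7 → fault, evict 0, frames [4, 6, 5, 2, 7]
1 → fault, evict 4, frames [6, 5, 2, 7, 1]
0 → fault, evict 6, frames [5, 2, 7, 1, 0]
1 → hit
5 → hit
9 → fault, evict 5, frames [2, 7, 1, 0, 9]
1 → hit
9 → hit
Page faults: 11.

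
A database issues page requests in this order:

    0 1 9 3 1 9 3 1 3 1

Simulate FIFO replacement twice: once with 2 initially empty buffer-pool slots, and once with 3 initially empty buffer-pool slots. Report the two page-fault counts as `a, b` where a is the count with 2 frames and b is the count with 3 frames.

2 frames: F F F F F F F F . . → 8 faults.
3 frames: F F F F . . . . . . → 4 faults.
4 < 8: adding a frame reduced faults, as is typical.

8, 4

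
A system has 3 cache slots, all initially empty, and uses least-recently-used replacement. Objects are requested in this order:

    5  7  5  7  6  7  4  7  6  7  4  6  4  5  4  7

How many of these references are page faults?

5 -> fault, frames {5}
7 -> fault, frames {5,7}
5 -> hit
7 -> hit
6 -> fault, frames {5,7,6}
7 -> hit
4 -> fault, evict 5, frames {6,7,4}
7 -> hit
6 -> hit
7 -> hit
4 -> hit
6 -> hit
4 -> hit
5 -> fault, evict 7, frames {6,4,5}
4 -> hit
7 -> fault, evict 6, frames {5,4,7}
Page faults: 6.

6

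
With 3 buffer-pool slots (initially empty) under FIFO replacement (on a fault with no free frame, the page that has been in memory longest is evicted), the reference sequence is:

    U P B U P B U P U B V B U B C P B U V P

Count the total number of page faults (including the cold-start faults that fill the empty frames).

U: miss, frames [U]
P: miss, frames [U, P]
B: miss, frames [U, P, B]
U: hit
P: hit
B: hit
U: hit
P: hit
U: hit
B: hit
V: miss, evict U, frames [P, B, V]
B: hit
U: miss, evict P, frames [B, V, U]
B: hit
C: miss, evict B, frames [V, U, C]
P: miss, evict V, frames [U, C, P]
B: miss, evict U, frames [C, P, B]
U: miss, evict C, frames [P, B, U]
V: miss, evict P, frames [B, U, V]
P: miss, evict B, frames [U, V, P]
Page faults: 11.

11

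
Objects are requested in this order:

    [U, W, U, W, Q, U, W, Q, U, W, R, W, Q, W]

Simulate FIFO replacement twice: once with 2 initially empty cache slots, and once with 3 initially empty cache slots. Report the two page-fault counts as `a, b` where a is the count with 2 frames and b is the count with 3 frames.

2 frames: F F . . F F F F F F F . F F → 11 faults.
3 frames: F F . . F . . . . . F . . . → 4 faults.
4 < 11: adding a frame reduced faults, as is typical.

11, 4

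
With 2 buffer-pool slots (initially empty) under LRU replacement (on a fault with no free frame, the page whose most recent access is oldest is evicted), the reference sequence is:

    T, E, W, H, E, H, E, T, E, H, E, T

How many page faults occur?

T: fault, frames {T}
E: fault, frames {T,E}
W: fault, evict T, frames {E,W}
H: fault, evict E, frames {W,H}
E: fault, evict W, frames {H,E}
H: hit
E: hit
T: fault, evict H, frames {E,T}
E: hit
H: fault, evict T, frames {E,H}
E: hit
T: fault, evict H, frames {E,T}
Page faults: 8.

8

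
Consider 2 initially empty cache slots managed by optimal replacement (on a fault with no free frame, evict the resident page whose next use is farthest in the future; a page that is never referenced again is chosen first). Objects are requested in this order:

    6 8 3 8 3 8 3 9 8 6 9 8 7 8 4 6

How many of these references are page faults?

9

6 -> fault, frames [6]
8 -> fault, frames [6, 8]
3 -> fault, evict 6, frames [8, 3]
8 -> hit
3 -> hit
8 -> hit
3 -> hit
9 -> fault, evict 3, frames [8, 9]
8 -> hit
6 -> fault, evict 8, frames [9, 6]
9 -> hit
8 -> fault, evict 9, frames [6, 8]
7 -> fault, evict 6, frames [8, 7]
8 -> hit
4 -> fault, evict 7, frames [8, 4]
6 -> fault, evict 4, frames [8, 6]
Page faults: 9.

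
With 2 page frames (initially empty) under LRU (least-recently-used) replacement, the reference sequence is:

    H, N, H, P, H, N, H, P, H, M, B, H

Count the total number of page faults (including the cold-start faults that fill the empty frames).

H: fault, frames (H)
N: fault, frames (H N)
H: hit
P: fault, evict N, frames (H P)
H: hit
N: fault, evict P, frames (H N)
H: hit
P: fault, evict N, frames (H P)
H: hit
M: fault, evict P, frames (H M)
B: fault, evict H, frames (M B)
H: fault, evict M, frames (B H)
Page faults: 8.

8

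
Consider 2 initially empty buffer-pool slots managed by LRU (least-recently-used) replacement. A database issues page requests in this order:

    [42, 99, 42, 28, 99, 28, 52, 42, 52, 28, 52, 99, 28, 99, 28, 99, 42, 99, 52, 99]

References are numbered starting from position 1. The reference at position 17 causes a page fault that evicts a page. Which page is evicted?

pos 1: 42: miss, frames (42)
pos 2: 99: miss, frames (42 99)
pos 3: 42: hit
pos 4: 28: miss, evict 99, frames (42 28)
pos 5: 99: miss, evict 42, frames (28 99)
pos 6: 28: hit
pos 7: 52: miss, evict 99, frames (28 52)
pos 8: 42: miss, evict 28, frames (52 42)
pos 9: 52: hit
pos 10: 28: miss, evict 42, frames (52 28)
pos 11: 52: hit
pos 12: 99: miss, evict 28, frames (52 99)
pos 13: 28: miss, evict 52, frames (99 28)
pos 14: 99: hit
pos 15: 28: hit
pos 16: 99: hit
pos 17: 42: miss, evict 28, frames (99 42)
At position 17, page 28 is evicted.

28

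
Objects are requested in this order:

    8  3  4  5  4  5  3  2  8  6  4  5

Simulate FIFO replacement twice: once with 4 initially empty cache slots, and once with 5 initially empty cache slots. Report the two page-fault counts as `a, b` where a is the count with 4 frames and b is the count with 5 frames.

9, 6

4 frames: F F F F . . . F F F F F → 9 faults.
5 frames: F F F F . . . F . F . . → 6 faults.
6 < 9: adding a frame reduced faults, as is typical.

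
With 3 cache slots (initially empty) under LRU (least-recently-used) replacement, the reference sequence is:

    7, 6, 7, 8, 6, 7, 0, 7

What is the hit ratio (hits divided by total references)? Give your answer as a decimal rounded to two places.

0.50

7 → miss, frames {7}
6 → miss, frames {7,6}
7 → hit
8 → miss, frames {6,7,8}
6 → hit
7 → hit
0 → miss, evict 8, frames {6,7,0}
7 → hit
Hits: 4 of 8 references → 4/8 = 0.5000.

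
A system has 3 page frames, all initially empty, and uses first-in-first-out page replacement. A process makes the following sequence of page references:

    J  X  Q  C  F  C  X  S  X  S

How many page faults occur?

7

J -> miss, frames {J}
X -> miss, frames {J,X}
Q -> miss, frames {J,X,Q}
C -> miss, evict J, frames {X,Q,C}
F -> miss, evict X, frames {Q,C,F}
C -> hit
X -> miss, evict Q, frames {C,F,X}
S -> miss, evict C, frames {F,X,S}
X -> hit
S -> hit
Page faults: 7.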